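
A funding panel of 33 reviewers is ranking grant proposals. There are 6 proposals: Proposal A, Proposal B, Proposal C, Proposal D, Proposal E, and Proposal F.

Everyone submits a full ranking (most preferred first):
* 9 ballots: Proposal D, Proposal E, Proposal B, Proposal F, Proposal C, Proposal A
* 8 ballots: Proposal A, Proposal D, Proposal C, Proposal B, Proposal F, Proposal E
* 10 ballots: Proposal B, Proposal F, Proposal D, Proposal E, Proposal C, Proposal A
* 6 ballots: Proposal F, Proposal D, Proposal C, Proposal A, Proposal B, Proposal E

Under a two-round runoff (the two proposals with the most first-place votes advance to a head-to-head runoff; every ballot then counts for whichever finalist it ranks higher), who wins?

Proposal D

Round 1 first-place votes: Proposal A 8, Proposal B 10, Proposal C 0, Proposal D 9, Proposal E 0, Proposal F 6. Proposal B and Proposal D advance.
Runoff: Proposal B is ranked above Proposal D on 10 ballots, Proposal D above Proposal B on 23.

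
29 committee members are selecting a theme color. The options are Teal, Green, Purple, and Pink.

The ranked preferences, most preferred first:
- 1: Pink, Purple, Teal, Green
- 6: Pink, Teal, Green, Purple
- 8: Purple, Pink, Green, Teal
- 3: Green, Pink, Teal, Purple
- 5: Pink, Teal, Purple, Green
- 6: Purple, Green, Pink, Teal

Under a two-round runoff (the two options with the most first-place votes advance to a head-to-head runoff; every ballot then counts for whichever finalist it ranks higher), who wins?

Pink

Round 1 first-place votes: Teal 0, Green 3, Purple 14, Pink 12. Purple and Pink advance.
Runoff: Purple is ranked above Pink on 14 ballots, Pink above Purple on 15.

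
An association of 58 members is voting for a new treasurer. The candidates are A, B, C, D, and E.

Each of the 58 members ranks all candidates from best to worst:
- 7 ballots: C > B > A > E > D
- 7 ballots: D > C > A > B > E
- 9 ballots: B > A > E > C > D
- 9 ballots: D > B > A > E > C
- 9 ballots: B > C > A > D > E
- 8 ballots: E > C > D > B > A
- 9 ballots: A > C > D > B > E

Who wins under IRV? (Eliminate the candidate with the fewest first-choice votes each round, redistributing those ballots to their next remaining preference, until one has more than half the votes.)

D

Round 1: A 9, B 18, C 7, D 16, E 8. C eliminated.
Round 2: A 9, B 25, D 16, E 8. E eliminated.
Round 3: A 9, B 25, D 24. A eliminated.
Round 4: B 25, D 33. D has a majority (≥30).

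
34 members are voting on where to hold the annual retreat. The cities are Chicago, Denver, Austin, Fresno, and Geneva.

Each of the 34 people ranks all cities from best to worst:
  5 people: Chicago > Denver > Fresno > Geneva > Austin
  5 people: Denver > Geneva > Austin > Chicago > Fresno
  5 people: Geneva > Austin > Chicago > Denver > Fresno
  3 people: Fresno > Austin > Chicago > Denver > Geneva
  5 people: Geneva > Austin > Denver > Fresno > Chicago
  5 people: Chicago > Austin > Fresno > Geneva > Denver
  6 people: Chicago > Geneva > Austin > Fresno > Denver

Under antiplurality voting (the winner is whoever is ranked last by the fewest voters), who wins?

Last-place votes: Chicago 5, Denver 11, Austin 5, Fresno 10, Geneva 3.

Geneva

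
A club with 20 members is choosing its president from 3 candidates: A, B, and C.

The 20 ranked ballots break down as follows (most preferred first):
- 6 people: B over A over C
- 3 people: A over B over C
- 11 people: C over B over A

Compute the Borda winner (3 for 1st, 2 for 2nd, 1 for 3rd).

A: 6×2 + 3×3 + 11×1 = 32
B: 6×3 + 3×2 + 11×2 = 46
C: 6×1 + 3×1 + 11×3 = 42

B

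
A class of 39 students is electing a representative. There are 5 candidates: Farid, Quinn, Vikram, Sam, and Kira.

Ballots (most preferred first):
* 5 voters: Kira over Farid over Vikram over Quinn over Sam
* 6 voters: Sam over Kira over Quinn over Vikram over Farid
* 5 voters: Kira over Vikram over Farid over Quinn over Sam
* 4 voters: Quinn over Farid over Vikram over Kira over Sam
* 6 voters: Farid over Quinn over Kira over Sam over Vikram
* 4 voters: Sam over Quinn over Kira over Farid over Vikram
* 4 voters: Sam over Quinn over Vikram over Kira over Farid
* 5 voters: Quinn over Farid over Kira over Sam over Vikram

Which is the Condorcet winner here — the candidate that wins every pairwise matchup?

Quinn vs Farid: 23–16
Quinn vs Vikram: 29–10
Quinn vs Sam: 25–14
Quinn vs Kira: 23–16
Quinn beats every other candidate.

Quinn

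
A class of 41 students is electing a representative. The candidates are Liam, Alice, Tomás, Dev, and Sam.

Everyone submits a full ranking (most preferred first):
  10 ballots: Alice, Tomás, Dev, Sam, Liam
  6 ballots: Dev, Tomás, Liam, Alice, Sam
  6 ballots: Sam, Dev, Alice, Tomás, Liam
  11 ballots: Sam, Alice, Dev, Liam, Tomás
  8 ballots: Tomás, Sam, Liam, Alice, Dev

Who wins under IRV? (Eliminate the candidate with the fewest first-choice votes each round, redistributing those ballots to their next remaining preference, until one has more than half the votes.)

Tomás

Round 1: Liam 0, Alice 10, Tomás 8, Dev 6, Sam 17. Liam eliminated.
Round 2: Alice 10, Tomás 8, Dev 6, Sam 17. Dev eliminated.
Round 3: Alice 10, Tomás 14, Sam 17. Alice eliminated.
Round 4: Tomás 24, Sam 17. Tomás has a majority (≥21).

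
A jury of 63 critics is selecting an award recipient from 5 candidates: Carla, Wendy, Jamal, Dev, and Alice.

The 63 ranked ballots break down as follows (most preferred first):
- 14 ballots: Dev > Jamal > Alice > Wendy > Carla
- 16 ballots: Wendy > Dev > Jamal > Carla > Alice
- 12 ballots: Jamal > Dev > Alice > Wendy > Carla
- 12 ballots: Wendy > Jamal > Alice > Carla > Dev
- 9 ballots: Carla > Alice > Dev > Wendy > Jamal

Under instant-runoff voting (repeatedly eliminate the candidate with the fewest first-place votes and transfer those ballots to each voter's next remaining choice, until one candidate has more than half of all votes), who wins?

Round 1: Carla 9, Wendy 28, Jamal 12, Dev 14, Alice 0. Alice eliminated.
Round 2: Carla 9, Wendy 28, Jamal 12, Dev 14. Carla eliminated.
Round 3: Wendy 28, Jamal 12, Dev 23. Jamal eliminated.
Round 4: Wendy 28, Dev 35. Dev has a majority (≥32).

Dev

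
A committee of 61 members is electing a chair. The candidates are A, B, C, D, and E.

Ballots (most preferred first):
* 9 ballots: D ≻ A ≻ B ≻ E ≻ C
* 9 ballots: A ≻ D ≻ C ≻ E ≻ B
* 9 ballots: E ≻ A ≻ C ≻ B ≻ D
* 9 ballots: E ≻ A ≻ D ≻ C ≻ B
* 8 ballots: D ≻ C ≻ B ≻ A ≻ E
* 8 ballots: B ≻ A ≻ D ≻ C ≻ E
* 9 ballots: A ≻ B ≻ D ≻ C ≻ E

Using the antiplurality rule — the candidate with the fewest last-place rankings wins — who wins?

Last-place votes: A 0, B 18, C 9, D 9, E 25.

A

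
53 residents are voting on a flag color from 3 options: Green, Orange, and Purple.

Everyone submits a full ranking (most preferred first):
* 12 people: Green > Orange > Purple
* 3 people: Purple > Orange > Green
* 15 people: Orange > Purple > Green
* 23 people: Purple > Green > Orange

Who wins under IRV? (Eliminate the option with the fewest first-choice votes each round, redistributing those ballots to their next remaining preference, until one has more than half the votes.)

Orange

Round 1: Green 12, Orange 15, Purple 26. Green eliminated.
Round 2: Orange 27, Purple 26. Orange has a majority (≥27).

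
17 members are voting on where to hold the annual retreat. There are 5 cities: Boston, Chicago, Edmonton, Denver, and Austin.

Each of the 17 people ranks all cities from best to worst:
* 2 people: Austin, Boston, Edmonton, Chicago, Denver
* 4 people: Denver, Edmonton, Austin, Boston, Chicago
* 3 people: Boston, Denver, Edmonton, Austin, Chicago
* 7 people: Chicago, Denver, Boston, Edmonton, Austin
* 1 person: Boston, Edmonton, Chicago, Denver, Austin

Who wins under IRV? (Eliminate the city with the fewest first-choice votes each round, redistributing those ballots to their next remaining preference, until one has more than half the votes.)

Round 1: Boston 4, Chicago 7, Edmonton 0, Denver 4, Austin 2. Edmonton eliminated.
Round 2: Boston 4, Chicago 7, Denver 4, Austin 2. Austin eliminated.
Round 3: Boston 6, Chicago 7, Denver 4. Denver eliminated.
Round 4: Boston 10, Chicago 7. Boston has a majority (≥9).

Boston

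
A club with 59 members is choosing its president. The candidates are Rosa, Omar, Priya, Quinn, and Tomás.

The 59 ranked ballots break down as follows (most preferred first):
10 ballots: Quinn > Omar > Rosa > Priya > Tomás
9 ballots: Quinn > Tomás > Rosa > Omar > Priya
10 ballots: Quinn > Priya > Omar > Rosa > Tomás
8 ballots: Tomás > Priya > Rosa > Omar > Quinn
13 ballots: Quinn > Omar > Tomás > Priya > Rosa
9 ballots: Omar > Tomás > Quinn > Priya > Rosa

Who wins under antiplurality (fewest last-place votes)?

Omar

Last-place votes: Rosa 22, Omar 0, Priya 9, Quinn 8, Tomás 20.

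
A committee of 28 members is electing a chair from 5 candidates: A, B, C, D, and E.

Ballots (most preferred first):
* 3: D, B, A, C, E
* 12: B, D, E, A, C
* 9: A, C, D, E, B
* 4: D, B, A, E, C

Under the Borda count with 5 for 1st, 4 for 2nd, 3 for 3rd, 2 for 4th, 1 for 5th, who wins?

A: 3×3 + 12×2 + 9×5 + 4×3 = 90
B: 3×4 + 12×5 + 9×1 + 4×4 = 97
C: 3×2 + 12×1 + 9×4 + 4×1 = 58
D: 3×5 + 12×4 + 9×3 + 4×5 = 110
E: 3×1 + 12×3 + 9×2 + 4×2 = 65

D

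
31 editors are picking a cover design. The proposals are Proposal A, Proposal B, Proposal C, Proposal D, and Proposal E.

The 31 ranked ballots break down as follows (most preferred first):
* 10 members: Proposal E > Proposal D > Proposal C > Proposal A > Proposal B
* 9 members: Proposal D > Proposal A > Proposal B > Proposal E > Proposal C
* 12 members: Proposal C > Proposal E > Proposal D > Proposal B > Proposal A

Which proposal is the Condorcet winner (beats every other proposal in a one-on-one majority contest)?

Proposal E

Proposal E vs Proposal A: 22–9
Proposal E vs Proposal B: 22–9
Proposal E vs Proposal C: 19–12
Proposal E vs Proposal D: 22–9
Proposal E beats every other proposal.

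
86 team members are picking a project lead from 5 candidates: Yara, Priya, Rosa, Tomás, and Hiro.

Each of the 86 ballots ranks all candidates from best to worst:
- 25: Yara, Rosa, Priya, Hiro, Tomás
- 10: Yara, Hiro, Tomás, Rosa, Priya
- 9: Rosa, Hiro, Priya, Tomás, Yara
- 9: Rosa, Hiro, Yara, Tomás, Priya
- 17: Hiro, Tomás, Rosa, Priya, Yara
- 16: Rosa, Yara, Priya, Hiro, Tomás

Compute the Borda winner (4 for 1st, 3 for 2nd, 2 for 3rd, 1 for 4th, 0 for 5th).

Yara: 25×4 + 10×4 + 9×0 + 9×2 + 17×0 + 16×3 = 206
Priya: 25×2 + 10×0 + 9×2 + 9×0 + 17×1 + 16×2 = 117
Rosa: 25×3 + 10×1 + 9×4 + 9×4 + 17×2 + 16×4 = 255
Tomás: 25×0 + 10×2 + 9×1 + 9×1 + 17×3 + 16×0 = 89
Hiro: 25×1 + 10×3 + 9×3 + 9×3 + 17×4 + 16×1 = 193

Rosa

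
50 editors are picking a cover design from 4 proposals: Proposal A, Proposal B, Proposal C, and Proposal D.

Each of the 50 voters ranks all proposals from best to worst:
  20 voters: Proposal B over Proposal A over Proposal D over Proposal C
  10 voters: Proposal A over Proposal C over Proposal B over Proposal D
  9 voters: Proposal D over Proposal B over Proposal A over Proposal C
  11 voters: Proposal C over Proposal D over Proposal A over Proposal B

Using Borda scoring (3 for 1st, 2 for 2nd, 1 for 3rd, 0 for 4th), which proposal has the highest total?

Proposal A

Proposal A: 20×2 + 10×3 + 9×1 + 11×1 = 90
Proposal B: 20×3 + 10×1 + 9×2 + 11×0 = 88
Proposal C: 20×0 + 10×2 + 9×0 + 11×3 = 53
Proposal D: 20×1 + 10×0 + 9×3 + 11×2 = 69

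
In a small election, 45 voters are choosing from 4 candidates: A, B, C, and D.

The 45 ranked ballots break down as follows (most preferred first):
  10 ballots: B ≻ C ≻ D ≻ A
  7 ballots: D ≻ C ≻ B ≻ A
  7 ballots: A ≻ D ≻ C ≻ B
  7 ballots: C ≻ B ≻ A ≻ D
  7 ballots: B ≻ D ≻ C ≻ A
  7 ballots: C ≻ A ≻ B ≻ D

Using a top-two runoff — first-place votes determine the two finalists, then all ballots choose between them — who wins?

C

Round 1 first-place votes: A 7, B 17, C 14, D 7. B and C advance.
Runoff: B is ranked above C on 17 ballots, C above B on 28.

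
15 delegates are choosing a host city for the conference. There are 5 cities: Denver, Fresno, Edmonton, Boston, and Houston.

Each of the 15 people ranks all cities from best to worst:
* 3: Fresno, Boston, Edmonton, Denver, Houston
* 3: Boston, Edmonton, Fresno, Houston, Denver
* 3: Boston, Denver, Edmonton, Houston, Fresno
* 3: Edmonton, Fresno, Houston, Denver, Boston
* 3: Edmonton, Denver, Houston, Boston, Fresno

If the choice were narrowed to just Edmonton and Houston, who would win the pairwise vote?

Edmonton is ranked above Houston on 15 ballots; Houston above Edmonton on 0.

Edmonton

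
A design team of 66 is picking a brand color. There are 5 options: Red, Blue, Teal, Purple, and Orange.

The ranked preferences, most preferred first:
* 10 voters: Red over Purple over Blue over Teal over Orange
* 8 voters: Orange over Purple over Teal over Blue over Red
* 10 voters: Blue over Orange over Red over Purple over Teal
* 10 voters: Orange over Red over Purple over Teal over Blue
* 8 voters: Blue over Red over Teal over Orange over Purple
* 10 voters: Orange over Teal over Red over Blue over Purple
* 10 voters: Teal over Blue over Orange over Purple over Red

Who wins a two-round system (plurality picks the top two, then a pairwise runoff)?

Round 1 first-place votes: Red 10, Blue 18, Teal 10, Purple 0, Orange 28. Orange and Blue advance.
Runoff: Orange is ranked above Blue on 28 ballots, Blue above Orange on 38.

Blue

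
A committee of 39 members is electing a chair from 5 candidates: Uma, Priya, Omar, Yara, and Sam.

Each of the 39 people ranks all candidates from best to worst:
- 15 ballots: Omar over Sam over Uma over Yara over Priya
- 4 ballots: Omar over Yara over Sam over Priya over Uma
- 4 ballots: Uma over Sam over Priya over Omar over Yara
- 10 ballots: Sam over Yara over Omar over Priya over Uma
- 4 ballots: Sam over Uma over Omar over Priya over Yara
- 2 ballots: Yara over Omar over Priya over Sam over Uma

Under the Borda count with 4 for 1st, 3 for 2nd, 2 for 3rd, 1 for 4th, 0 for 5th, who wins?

Sam

Uma: 15×2 + 4×0 + 4×4 + 10×0 + 4×3 + 2×0 = 58
Priya: 15×0 + 4×1 + 4×2 + 10×1 + 4×1 + 2×2 = 30
Omar: 15×4 + 4×4 + 4×1 + 10×2 + 4×2 + 2×3 = 114
Yara: 15×1 + 4×3 + 4×0 + 10×3 + 4×0 + 2×4 = 65
Sam: 15×3 + 4×2 + 4×3 + 10×4 + 4×4 + 2×1 = 123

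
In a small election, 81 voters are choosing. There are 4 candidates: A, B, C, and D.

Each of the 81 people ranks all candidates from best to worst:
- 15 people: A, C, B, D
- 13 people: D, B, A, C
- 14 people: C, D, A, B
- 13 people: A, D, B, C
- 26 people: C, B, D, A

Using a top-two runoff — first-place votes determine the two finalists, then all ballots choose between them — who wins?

Round 1 first-place votes: A 28, B 0, C 40, D 13. C and A advance.
Runoff: C is ranked above A on 40 ballots, A above C on 41.

A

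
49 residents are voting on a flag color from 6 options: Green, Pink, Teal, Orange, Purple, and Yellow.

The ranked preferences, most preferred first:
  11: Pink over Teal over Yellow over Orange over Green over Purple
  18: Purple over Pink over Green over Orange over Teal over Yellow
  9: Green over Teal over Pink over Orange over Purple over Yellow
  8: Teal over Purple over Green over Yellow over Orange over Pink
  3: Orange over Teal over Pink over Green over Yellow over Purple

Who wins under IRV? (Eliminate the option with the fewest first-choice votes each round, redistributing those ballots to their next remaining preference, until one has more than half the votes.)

Teal

Round 1: Green 9, Pink 11, Teal 8, Orange 3, Purple 18, Yellow 0. Yellow eliminated.
Round 2: Green 9, Pink 11, Teal 8, Orange 3, Purple 18. Orange eliminated.
Round 3: Green 9, Pink 11, Teal 11, Purple 18. Green eliminated.
Round 4: Pink 11, Teal 20, Purple 18. Pink eliminated.
Round 5: Teal 31, Purple 18. Teal has a majority (≥25).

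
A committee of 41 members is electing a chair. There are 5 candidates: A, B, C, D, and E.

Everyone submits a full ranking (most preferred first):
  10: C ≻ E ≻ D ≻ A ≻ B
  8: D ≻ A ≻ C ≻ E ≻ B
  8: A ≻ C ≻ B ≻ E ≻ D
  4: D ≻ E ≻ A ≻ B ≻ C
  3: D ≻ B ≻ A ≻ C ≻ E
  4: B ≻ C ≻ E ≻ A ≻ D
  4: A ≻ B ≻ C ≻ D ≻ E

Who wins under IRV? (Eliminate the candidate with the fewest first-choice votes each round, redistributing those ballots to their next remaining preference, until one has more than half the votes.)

C

Round 1: A 12, B 4, C 10, D 15, E 0. E eliminated.
Round 2: A 12, B 4, C 10, D 15. B eliminated.
Round 3: A 12, C 14, D 15. A eliminated.
Round 4: C 26, D 15. C has a majority (≥21).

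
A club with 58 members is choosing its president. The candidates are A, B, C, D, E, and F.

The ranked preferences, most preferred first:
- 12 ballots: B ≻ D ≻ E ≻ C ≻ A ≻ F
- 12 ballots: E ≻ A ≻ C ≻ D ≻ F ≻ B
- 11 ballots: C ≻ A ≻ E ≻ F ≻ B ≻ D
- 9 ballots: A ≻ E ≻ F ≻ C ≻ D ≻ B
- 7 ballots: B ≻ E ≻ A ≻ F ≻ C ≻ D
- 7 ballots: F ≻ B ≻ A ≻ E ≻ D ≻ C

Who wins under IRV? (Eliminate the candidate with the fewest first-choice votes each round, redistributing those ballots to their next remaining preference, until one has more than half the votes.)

E

Round 1: A 9, B 19, C 11, D 0, E 12, F 7. D eliminated.
Round 2: A 9, B 19, C 11, E 12, F 7. F eliminated.
Round 3: A 9, B 26, C 11, E 12. A eliminated.
Round 4: B 26, C 11, E 21. C eliminated.
Round 5: B 26, E 32. E has a majority (≥30).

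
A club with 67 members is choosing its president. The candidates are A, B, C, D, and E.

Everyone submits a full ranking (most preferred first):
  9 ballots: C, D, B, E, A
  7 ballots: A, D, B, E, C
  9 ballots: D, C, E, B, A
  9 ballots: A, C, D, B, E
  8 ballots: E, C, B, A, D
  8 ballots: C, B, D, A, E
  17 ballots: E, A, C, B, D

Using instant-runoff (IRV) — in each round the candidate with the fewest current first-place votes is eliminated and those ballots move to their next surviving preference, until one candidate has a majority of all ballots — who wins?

Round 1: A 16, B 0, C 17, D 9, E 25. B eliminated.
Round 2: A 16, C 17, D 9, E 25. D eliminated.
Round 3: A 16, C 26, E 25. A eliminated.
Round 4: C 35, E 32. C has a majority (≥34).

C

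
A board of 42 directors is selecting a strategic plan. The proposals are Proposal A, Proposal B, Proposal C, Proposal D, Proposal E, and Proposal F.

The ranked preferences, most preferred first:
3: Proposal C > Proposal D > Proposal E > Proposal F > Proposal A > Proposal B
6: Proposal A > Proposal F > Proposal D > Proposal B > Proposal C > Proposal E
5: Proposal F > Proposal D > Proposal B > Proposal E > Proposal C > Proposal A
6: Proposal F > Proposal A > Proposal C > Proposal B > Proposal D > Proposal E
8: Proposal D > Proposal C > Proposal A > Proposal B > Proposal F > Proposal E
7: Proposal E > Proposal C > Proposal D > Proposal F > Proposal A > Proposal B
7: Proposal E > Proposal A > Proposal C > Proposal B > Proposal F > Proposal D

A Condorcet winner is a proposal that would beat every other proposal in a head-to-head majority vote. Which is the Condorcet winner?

Proposal C vs Proposal A: 23–19
Proposal C vs Proposal B: 31–11
Proposal C vs Proposal D: 23–19
Proposal C vs Proposal E: 23–19
Proposal C vs Proposal F: 25–17
Proposal C beats every other proposal.

Proposal C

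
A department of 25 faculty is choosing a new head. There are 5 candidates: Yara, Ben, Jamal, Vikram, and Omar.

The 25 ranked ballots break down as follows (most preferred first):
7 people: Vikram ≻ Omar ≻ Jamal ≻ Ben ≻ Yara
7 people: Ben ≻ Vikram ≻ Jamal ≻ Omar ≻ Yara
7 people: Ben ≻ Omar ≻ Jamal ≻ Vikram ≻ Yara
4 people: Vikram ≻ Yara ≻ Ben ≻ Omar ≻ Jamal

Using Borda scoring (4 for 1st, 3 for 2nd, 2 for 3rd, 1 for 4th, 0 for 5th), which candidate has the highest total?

Yara: 7×0 + 7×0 + 7×0 + 4×3 = 12
Ben: 7×1 + 7×4 + 7×4 + 4×2 = 71
Jamal: 7×2 + 7×2 + 7×2 + 4×0 = 42
Vikram: 7×4 + 7×3 + 7×1 + 4×4 = 72
Omar: 7×3 + 7×1 + 7×3 + 4×1 = 53

Vikram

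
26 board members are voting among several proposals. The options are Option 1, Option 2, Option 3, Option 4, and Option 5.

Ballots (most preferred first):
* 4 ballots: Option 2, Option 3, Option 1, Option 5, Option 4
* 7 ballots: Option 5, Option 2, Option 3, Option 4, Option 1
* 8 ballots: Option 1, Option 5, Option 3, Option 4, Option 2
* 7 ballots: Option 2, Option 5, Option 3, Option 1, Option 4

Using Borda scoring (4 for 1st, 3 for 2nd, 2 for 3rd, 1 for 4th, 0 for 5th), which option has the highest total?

Option 1: 4×2 + 7×0 + 8×4 + 7×1 = 47
Option 2: 4×4 + 7×3 + 8×0 + 7×4 = 65
Option 3: 4×3 + 7×2 + 8×2 + 7×2 = 56
Option 4: 4×0 + 7×1 + 8×1 + 7×0 = 15
Option 5: 4×1 + 7×4 + 8×3 + 7×3 = 77

Option 5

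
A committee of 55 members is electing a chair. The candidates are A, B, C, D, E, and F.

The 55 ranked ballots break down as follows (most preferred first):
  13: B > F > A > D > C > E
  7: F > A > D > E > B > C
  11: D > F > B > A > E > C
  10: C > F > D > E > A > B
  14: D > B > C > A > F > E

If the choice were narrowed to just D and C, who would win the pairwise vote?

D is ranked above C on 45 ballots; C above D on 10.

D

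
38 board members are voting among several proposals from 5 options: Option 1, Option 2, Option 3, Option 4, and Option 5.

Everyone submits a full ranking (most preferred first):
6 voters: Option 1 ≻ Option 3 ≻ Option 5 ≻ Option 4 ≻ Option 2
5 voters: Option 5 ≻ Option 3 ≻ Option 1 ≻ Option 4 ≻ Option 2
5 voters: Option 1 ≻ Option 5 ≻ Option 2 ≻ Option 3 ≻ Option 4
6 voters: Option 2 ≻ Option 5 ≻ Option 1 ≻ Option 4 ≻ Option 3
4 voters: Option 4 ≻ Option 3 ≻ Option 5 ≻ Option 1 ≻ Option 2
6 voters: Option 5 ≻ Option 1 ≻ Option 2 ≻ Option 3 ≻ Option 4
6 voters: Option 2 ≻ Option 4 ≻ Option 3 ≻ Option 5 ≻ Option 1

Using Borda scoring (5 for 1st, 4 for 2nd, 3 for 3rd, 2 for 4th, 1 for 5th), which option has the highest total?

Option 5

Option 1: 6×5 + 5×3 + 5×5 + 6×3 + 4×2 + 6×4 + 6×1 = 126
Option 2: 6×1 + 5×1 + 5×3 + 6×5 + 4×1 + 6×3 + 6×5 = 108
Option 3: 6×4 + 5×4 + 5×2 + 6×1 + 4×4 + 6×2 + 6×3 = 106
Option 4: 6×2 + 5×2 + 5×1 + 6×2 + 4×5 + 6×1 + 6×4 = 89
Option 5: 6×3 + 5×5 + 5×4 + 6×4 + 4×3 + 6×5 + 6×2 = 141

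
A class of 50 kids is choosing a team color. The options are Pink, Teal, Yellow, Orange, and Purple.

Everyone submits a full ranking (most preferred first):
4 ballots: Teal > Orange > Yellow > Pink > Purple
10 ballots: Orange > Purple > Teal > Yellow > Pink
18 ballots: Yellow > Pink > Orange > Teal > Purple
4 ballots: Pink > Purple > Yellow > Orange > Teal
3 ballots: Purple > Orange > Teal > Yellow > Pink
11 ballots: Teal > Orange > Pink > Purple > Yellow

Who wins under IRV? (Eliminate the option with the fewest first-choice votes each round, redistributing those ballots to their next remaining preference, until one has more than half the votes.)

Round 1: Pink 4, Teal 15, Yellow 18, Orange 10, Purple 3. Purple eliminated.
Round 2: Pink 4, Teal 15, Yellow 18, Orange 13. Pink eliminated.
Round 3: Teal 15, Yellow 22, Orange 13. Orange eliminated.
Round 4: Teal 28, Yellow 22. Teal has a majority (≥26).

Teal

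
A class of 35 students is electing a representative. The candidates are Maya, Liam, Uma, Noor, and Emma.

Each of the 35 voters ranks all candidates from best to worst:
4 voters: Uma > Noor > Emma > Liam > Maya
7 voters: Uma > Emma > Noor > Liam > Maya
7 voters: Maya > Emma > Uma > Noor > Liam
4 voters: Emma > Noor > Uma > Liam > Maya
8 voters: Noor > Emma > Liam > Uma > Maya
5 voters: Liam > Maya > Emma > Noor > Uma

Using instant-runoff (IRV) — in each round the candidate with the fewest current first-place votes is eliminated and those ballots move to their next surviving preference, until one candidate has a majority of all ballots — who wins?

Round 1: Maya 7, Liam 5, Uma 11, Noor 8, Emma 4. Emma eliminated.
Round 2: Maya 7, Liam 5, Uma 11, Noor 12. Liam eliminated.
Round 3: Maya 12, Uma 11, Noor 12. Uma eliminated.
Round 4: Maya 12, Noor 23. Noor has a majority (≥18).

Noor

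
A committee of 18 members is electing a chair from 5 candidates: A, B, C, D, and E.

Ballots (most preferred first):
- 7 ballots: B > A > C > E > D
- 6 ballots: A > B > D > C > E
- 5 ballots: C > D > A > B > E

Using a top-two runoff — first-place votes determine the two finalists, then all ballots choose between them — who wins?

Round 1 first-place votes: A 6, B 7, C 5, D 0, E 0. B and A advance.
Runoff: B is ranked above A on 7 ballots, A above B on 11.

A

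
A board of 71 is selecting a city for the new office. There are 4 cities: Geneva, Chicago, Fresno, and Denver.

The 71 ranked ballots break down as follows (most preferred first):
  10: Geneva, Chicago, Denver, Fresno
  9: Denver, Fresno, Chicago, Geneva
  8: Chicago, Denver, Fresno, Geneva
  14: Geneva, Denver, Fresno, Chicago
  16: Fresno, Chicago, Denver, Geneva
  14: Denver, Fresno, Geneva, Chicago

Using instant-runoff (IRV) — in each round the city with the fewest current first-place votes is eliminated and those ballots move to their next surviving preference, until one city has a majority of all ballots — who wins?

Denver

Round 1: Geneva 24, Chicago 8, Fresno 16, Denver 23. Chicago eliminated.
Round 2: Geneva 24, Fresno 16, Denver 31. Fresno eliminated.
Round 3: Geneva 24, Denver 47. Denver has a majority (≥36).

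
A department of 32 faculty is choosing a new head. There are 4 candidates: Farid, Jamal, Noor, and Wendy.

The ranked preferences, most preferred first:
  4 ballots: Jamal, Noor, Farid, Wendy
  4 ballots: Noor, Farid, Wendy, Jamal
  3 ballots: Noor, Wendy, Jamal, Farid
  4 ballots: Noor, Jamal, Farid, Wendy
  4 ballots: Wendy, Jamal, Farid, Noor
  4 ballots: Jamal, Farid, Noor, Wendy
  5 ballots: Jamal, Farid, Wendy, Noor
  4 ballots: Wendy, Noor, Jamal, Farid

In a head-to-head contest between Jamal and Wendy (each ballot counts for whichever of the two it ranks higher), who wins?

Jamal

Jamal is ranked above Wendy on 17 ballots; Wendy above Jamal on 15.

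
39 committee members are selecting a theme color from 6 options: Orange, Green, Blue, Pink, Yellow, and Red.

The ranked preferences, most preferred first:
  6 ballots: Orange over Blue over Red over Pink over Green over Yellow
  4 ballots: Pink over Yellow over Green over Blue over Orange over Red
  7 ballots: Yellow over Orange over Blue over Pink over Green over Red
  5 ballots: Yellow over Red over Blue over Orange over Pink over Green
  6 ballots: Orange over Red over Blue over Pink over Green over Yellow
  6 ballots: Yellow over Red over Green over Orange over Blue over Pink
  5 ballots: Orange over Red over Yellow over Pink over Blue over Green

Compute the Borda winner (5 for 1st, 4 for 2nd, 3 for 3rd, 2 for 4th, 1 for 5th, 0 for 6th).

Orange: 6×5 + 4×1 + 7×4 + 5×2 + 6×5 + 6×2 + 5×5 = 139
Green: 6×1 + 4×3 + 7×1 + 5×0 + 6×1 + 6×3 + 5×0 = 49
Blue: 6×4 + 4×2 + 7×3 + 5×3 + 6×3 + 6×1 + 5×1 = 97
Pink: 6×2 + 4×5 + 7×2 + 5×1 + 6×2 + 6×0 + 5×2 = 73
Yellow: 6×0 + 4×4 + 7×5 + 5×5 + 6×0 + 6×5 + 5×3 = 121
Red: 6×3 + 4×0 + 7×0 + 5×4 + 6×4 + 6×4 + 5×4 = 106

Orange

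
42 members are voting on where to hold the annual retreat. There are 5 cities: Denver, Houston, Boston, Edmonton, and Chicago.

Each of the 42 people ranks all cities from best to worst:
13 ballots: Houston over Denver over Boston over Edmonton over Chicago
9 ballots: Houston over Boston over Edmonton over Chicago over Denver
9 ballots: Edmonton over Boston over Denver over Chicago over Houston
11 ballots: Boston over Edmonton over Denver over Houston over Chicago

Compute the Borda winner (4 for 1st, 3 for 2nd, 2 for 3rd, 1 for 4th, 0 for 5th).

Denver: 13×3 + 9×0 + 9×2 + 11×2 = 79
Houston: 13×4 + 9×4 + 9×0 + 11×1 = 99
Boston: 13×2 + 9×3 + 9×3 + 11×4 = 124
Edmonton: 13×1 + 9×2 + 9×4 + 11×3 = 100
Chicago: 13×0 + 9×1 + 9×1 + 11×0 = 18

Boston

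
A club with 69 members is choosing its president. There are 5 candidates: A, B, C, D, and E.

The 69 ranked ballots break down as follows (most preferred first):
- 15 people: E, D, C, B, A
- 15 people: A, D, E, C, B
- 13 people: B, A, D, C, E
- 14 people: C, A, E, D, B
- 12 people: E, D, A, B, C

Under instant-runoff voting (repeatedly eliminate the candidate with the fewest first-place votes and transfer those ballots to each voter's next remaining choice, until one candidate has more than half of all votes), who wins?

Round 1: A 15, B 13, C 14, D 0, E 27. D eliminated.
Round 2: A 15, B 13, C 14, E 27. B eliminated.
Round 3: A 28, C 14, E 27. C eliminated.
Round 4: A 42, E 27. A has a majority (≥35).

A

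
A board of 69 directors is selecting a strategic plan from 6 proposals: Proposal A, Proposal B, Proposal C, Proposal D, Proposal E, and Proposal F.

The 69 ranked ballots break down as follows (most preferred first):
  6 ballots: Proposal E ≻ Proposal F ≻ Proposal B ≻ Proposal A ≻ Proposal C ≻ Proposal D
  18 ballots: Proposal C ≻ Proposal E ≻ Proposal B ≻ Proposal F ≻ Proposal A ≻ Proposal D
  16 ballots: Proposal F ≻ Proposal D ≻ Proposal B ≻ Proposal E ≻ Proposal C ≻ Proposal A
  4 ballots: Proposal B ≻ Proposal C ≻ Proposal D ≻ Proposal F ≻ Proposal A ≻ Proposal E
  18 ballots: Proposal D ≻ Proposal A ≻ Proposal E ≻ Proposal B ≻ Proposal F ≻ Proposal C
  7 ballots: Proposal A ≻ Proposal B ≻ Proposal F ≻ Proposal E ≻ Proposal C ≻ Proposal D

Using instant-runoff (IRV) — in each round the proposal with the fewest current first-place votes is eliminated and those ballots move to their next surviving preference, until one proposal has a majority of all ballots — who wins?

Round 1: Proposal A 7, Proposal B 4, Proposal C 18, Proposal D 18, Proposal E 6, Proposal F 16. Proposal B eliminated.
Round 2: Proposal A 7, Proposal C 22, Proposal D 18, Proposal E 6, Proposal F 16. Proposal E eliminated.
Round 3: Proposal A 7, Proposal C 22, Proposal D 18, Proposal F 22. Proposal A eliminated.
Round 4: Proposal C 22, Proposal D 18, Proposal F 29. Proposal D eliminated.
Round 5: Proposal C 22, Proposal F 47. Proposal F has a majority (≥35).

Proposal F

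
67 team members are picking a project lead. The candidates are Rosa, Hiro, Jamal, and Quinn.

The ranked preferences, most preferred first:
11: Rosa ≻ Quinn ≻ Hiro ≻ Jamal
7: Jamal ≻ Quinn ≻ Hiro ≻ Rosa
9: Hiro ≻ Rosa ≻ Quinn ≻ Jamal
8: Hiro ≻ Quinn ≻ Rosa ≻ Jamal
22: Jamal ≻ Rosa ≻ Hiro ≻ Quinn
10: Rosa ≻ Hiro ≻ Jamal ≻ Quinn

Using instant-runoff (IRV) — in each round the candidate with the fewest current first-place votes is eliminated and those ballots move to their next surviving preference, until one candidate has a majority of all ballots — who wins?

Round 1: Rosa 21, Hiro 17, Jamal 29, Quinn 0. Quinn eliminated.
Round 2: Rosa 21, Hiro 17, Jamal 29. Hiro eliminated.
Round 3: Rosa 38, Jamal 29. Rosa has a majority (≥34).

Rosa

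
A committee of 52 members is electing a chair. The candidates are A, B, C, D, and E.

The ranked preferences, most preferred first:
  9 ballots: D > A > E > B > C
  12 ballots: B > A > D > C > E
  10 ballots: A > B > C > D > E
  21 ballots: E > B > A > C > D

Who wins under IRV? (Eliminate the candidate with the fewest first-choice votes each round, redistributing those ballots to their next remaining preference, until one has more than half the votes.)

Round 1: A 10, B 12, C 0, D 9, E 21. C eliminated.
Round 2: A 10, B 12, D 9, E 21. D eliminated.
Round 3: A 19, B 12, E 21. B eliminated.
Round 4: A 31, E 21. A has a majority (≥27).

A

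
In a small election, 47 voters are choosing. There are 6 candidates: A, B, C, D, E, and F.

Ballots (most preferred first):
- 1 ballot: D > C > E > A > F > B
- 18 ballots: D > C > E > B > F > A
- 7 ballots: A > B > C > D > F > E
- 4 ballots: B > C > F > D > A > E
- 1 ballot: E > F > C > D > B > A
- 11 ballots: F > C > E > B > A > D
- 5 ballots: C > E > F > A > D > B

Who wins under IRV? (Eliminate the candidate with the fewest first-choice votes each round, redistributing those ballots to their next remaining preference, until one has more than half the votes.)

C

Round 1: A 7, B 4, C 5, D 19, E 1, F 11. E eliminated.
Round 2: A 7, B 4, C 5, D 19, F 12. B eliminated.
Round 3: A 7, C 9, D 19, F 12. A eliminated.
Round 4: C 16, D 19, F 12. F eliminated.
Round 5: C 28, D 19. C has a majority (≥24).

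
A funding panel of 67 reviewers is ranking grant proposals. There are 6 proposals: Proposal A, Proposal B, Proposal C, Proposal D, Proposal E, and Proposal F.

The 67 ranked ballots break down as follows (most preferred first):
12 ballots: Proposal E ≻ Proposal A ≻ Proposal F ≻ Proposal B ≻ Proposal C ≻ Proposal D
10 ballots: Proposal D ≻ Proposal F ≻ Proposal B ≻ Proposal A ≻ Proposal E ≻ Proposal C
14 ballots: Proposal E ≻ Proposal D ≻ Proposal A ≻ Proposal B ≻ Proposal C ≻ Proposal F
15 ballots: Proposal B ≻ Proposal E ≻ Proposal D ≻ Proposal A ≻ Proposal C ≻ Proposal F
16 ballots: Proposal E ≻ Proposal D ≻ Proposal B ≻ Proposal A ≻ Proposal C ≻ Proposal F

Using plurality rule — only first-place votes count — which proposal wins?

Proposal E

First-place votes: Proposal A 0, Proposal B 15, Proposal C 0, Proposal D 10, Proposal E 42, Proposal F 0.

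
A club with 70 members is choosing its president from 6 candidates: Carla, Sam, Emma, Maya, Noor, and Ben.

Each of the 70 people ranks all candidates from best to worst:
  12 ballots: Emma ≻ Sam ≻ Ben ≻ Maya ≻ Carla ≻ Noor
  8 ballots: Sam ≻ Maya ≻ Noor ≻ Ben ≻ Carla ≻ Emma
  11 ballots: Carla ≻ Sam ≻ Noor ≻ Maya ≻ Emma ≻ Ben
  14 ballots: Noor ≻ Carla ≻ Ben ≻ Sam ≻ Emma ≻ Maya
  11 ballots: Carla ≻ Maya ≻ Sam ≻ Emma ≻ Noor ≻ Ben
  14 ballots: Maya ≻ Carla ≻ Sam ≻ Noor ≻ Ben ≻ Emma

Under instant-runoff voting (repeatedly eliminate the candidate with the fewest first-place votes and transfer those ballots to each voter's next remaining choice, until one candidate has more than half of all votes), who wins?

Round 1: Carla 22, Sam 8, Emma 12, Maya 14, Noor 14, Ben 0. Ben eliminated.
Round 2: Carla 22, Sam 8, Emma 12, Maya 14, Noor 14. Sam eliminated.
Round 3: Carla 22, Emma 12, Maya 22, Noor 14. Emma eliminated.
Round 4: Carla 22, Maya 34, Noor 14. Noor eliminated.
Round 5: Carla 36, Maya 34. Carla has a majority (≥36).

Carla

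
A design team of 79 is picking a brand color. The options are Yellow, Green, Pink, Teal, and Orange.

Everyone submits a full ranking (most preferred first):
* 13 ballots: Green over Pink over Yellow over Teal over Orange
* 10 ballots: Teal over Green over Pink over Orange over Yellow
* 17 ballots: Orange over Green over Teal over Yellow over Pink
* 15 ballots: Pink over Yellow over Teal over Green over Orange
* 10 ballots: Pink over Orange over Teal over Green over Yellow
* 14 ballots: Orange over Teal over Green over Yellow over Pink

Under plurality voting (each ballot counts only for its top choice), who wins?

Orange

First-place votes: Yellow 0, Green 13, Pink 25, Teal 10, Orange 31.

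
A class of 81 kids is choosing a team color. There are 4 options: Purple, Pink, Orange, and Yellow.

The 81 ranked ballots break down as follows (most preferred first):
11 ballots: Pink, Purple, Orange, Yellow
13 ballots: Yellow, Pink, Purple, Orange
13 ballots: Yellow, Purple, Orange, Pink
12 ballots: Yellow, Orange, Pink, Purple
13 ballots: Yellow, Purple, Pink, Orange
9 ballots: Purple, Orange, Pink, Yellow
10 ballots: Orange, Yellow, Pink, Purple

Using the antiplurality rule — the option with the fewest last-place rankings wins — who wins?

Last-place votes: Purple 22, Pink 13, Orange 26, Yellow 20.

Pink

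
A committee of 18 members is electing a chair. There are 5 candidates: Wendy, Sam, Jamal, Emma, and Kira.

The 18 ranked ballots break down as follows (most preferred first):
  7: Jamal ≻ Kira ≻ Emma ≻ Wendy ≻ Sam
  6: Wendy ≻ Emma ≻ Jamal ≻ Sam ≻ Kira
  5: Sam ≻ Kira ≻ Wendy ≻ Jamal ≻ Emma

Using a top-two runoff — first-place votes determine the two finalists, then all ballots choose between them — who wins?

Wendy

Round 1 first-place votes: Wendy 6, Sam 5, Jamal 7, Emma 0, Kira 0. Jamal and Wendy advance.
Runoff: Jamal is ranked above Wendy on 7 ballots, Wendy above Jamal on 11.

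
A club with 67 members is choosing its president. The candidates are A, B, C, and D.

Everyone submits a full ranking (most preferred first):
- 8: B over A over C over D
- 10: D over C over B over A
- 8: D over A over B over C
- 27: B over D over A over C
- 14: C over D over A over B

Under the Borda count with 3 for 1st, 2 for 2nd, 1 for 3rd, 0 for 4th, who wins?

D

A: 8×2 + 10×0 + 8×2 + 27×1 + 14×1 = 73
B: 8×3 + 10×1 + 8×1 + 27×3 + 14×0 = 123
C: 8×1 + 10×2 + 8×0 + 27×0 + 14×3 = 70
D: 8×0 + 10×3 + 8×3 + 27×2 + 14×2 = 136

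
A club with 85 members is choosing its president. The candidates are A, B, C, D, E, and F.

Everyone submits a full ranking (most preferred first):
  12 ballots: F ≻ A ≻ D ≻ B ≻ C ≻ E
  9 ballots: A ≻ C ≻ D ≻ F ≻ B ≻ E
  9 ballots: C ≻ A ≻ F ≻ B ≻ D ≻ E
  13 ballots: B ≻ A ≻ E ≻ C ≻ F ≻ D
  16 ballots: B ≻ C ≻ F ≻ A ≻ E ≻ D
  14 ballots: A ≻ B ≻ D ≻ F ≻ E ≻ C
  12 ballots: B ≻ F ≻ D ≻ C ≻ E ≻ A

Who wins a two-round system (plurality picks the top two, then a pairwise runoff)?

A

Round 1 first-place votes: A 23, B 41, C 9, D 0, E 0, F 12. B and A advance.
Runoff: B is ranked above A on 41 ballots, A above B on 44.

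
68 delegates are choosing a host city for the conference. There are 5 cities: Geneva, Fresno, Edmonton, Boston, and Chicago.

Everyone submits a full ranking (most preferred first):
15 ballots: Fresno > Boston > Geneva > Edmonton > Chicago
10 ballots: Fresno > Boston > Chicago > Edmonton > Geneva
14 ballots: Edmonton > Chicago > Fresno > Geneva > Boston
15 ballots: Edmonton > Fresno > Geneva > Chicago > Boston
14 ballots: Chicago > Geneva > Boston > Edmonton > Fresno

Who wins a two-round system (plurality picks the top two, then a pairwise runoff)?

Round 1 first-place votes: Geneva 0, Fresno 25, Edmonton 29, Boston 0, Chicago 14. Edmonton and Fresno advance.
Runoff: Edmonton is ranked above Fresno on 43 ballots, Fresno above Edmonton on 25.

Edmonton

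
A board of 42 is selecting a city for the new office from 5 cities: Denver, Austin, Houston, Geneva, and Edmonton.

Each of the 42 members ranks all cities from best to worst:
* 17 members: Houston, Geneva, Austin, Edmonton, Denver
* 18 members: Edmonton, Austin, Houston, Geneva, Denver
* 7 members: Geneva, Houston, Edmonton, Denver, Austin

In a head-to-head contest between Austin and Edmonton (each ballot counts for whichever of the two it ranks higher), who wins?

Edmonton

Austin is ranked above Edmonton on 17 ballots; Edmonton above Austin on 25.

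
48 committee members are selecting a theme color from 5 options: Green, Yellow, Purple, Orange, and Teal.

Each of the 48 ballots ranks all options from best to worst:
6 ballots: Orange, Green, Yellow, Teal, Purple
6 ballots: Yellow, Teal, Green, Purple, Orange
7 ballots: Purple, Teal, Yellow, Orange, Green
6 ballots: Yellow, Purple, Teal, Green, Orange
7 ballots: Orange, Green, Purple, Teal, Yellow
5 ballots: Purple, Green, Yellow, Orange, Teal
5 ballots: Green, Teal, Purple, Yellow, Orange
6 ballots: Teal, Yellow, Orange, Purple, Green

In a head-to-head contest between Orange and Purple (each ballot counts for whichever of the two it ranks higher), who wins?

Purple

Orange is ranked above Purple on 19 ballots; Purple above Orange on 29.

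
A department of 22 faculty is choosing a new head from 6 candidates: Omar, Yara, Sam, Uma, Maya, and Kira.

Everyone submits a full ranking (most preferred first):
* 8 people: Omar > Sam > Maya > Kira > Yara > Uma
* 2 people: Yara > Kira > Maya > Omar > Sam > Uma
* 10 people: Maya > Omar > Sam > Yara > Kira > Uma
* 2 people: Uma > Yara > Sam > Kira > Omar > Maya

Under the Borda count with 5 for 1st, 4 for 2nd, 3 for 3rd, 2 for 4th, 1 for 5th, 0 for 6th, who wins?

Omar: 8×5 + 2×2 + 10×4 + 2×1 = 86
Yara: 8×1 + 2×5 + 10×2 + 2×4 = 46
Sam: 8×4 + 2×1 + 10×3 + 2×3 = 70
Uma: 8×0 + 2×0 + 10×0 + 2×5 = 10
Maya: 8×3 + 2×3 + 10×5 + 2×0 = 80
Kira: 8×2 + 2×4 + 10×1 + 2×2 = 38

Omar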